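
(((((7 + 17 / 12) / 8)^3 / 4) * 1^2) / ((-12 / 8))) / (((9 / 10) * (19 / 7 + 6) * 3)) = -0.01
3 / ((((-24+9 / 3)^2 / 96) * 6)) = 16 / 147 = 0.11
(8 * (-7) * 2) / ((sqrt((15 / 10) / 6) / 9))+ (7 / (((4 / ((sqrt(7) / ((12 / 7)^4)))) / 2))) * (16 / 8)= -2016+ 16807 * sqrt(7) / 20736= -2013.86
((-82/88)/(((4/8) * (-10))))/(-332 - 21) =-41/77660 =-0.00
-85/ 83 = -1.02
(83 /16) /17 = 0.31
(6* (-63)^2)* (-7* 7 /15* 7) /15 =-36303.12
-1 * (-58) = 58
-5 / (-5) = 1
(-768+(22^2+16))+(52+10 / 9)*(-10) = -7192 / 9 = -799.11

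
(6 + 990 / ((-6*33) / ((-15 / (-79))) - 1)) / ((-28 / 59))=-388869 / 36533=-10.64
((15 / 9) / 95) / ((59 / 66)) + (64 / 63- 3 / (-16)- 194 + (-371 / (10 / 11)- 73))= -673.88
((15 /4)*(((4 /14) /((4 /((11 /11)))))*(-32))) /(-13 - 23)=5 /21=0.24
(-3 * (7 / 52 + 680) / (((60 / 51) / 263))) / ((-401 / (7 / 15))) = 1106880999 / 2085200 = 530.83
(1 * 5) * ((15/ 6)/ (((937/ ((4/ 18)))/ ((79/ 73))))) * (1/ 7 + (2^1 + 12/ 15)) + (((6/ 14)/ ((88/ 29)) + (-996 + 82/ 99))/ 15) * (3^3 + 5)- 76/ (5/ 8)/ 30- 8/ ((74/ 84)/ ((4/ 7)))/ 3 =-279984128425499/ 131540253075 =-2128.51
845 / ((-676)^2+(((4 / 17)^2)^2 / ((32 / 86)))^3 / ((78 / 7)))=0.00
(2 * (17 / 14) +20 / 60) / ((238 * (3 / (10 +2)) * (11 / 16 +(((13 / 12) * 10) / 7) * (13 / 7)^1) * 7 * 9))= 1856 / 8971767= 0.00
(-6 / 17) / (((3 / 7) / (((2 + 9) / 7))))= -1.29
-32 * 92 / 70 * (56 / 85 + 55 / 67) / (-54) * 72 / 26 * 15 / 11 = 24809088 / 5700695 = 4.35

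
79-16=63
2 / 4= 0.50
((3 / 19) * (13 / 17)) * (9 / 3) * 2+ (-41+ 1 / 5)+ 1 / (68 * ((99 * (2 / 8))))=-6407383 / 159885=-40.07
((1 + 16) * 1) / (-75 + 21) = -17 / 54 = -0.31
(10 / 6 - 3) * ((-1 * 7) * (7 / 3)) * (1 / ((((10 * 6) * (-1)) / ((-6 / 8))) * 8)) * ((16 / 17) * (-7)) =-0.22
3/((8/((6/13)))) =0.17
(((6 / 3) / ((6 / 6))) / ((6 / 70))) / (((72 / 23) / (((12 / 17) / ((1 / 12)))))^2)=148120 / 867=170.84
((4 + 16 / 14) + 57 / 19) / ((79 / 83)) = 4731 / 553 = 8.56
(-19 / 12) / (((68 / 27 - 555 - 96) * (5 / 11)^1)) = 1881 / 350180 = 0.01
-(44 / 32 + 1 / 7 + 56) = -3221 / 56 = -57.52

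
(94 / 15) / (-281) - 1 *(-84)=353966 / 4215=83.98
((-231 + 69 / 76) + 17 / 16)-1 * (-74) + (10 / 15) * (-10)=-147467 / 912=-161.70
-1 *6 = -6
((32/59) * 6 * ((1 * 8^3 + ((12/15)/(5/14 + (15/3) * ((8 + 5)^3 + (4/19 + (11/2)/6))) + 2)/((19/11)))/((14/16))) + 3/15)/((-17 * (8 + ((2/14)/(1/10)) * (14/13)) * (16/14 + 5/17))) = -17077510280940707/2084794415482500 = -8.19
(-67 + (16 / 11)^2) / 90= -2617 / 3630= -0.72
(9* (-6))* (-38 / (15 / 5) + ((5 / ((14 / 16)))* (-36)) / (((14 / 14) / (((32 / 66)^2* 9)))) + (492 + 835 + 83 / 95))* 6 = -22941575784 / 80465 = -285112.48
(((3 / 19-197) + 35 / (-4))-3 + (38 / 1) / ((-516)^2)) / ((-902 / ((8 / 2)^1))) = 527619185 / 570386916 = 0.93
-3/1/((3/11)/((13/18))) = -143/18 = -7.94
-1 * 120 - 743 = -863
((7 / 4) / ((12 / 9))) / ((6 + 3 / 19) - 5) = 399 / 352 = 1.13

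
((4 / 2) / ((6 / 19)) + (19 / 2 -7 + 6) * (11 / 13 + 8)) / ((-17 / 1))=-6359 / 1326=-4.80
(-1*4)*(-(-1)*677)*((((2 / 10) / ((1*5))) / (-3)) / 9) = 2708 / 675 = 4.01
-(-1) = 1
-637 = -637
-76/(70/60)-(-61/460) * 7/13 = -2723891/41860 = -65.07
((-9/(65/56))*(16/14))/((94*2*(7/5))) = -144/4277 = -0.03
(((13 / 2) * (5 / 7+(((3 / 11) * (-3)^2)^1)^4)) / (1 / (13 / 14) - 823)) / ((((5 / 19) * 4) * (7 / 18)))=-27405586377 / 38327575825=-0.72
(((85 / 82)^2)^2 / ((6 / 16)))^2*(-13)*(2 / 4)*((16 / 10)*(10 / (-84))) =35423768255078125 / 3018301736607738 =11.74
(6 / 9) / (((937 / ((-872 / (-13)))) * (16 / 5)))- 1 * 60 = -2192035 / 36543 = -59.99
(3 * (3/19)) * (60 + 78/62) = 17091/589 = 29.02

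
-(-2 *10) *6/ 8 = 15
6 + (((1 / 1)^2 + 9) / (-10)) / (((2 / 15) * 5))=9 / 2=4.50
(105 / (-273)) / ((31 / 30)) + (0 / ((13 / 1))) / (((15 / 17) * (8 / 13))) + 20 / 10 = 1.63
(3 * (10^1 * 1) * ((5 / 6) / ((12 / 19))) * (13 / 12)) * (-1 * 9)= -6175 / 16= -385.94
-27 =-27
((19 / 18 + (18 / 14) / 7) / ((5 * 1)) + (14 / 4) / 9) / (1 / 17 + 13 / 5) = 1326 / 5537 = 0.24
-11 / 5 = -2.20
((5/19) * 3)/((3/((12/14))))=30/133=0.23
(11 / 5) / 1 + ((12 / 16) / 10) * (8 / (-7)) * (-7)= 14 / 5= 2.80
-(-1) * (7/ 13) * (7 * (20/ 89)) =980/ 1157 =0.85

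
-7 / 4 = -1.75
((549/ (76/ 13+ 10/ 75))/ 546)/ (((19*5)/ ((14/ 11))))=549/ 243694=0.00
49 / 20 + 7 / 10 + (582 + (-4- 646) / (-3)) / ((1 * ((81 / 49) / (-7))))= -16421251 / 4860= -3378.86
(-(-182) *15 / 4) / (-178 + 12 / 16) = -2730 / 709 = -3.85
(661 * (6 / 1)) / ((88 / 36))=17847 / 11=1622.45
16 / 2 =8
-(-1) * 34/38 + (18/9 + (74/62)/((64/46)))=3.75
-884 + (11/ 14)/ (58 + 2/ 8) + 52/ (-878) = -632984704/ 716009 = -884.05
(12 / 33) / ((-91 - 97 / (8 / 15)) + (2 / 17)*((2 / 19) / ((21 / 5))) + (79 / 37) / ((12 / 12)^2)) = -0.00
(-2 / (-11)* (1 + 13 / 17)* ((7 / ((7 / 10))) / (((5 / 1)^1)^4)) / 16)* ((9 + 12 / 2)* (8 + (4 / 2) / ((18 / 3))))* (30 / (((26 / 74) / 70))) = 582750 / 2431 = 239.72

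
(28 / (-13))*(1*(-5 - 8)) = 28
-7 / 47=-0.15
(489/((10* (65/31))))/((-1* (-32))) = 15159/20800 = 0.73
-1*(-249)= 249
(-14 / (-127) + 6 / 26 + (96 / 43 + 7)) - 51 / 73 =45994245 / 5182489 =8.87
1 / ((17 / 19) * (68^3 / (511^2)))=4961299 / 5345344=0.93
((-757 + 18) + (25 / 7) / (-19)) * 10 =-7391.88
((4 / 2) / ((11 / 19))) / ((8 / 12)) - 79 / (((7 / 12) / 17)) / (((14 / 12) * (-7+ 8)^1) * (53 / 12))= -12615843 / 28567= -441.62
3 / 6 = 1 / 2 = 0.50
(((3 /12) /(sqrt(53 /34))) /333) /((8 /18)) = sqrt(1802) /31376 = 0.00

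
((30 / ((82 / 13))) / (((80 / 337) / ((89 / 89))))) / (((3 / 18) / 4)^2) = 473148 / 41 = 11540.20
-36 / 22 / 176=-9 / 968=-0.01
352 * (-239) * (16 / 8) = -168256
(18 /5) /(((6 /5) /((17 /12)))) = 17 /4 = 4.25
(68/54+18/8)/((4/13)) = 4927/432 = 11.41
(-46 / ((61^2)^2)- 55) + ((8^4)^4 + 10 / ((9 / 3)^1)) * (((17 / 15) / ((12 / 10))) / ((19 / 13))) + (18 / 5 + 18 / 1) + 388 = 181888800740283.58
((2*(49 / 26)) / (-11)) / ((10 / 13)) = -49 / 110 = -0.45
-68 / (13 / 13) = -68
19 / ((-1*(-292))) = 19 / 292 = 0.07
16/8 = 2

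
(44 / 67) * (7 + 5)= 528 / 67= 7.88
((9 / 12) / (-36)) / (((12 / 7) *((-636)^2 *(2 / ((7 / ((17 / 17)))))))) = -49 / 465979392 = -0.00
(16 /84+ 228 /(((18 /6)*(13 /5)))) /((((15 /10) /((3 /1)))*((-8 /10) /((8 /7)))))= -160640 /1911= -84.06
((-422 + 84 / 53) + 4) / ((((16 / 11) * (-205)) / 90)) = 1092465 / 8692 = 125.69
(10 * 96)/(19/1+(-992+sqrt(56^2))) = -1.05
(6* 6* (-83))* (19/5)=-56772/5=-11354.40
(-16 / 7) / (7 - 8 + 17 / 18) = 288 / 7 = 41.14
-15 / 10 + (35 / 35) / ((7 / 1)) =-19 / 14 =-1.36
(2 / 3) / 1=2 / 3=0.67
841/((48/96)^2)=3364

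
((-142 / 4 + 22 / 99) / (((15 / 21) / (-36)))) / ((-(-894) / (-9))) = -2667 / 149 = -17.90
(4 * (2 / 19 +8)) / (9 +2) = 56 / 19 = 2.95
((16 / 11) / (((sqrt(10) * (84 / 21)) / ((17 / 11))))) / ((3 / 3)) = 34 * sqrt(10) / 605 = 0.18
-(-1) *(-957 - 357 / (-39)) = -12322 / 13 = -947.85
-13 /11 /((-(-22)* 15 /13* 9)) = -169 /32670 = -0.01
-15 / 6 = -5 / 2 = -2.50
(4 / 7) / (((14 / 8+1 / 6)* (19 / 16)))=768 / 3059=0.25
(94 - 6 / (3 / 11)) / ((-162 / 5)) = -20 / 9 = -2.22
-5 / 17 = -0.29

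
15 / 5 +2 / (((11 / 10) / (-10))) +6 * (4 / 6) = -123 / 11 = -11.18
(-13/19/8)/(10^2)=-13/15200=-0.00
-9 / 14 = -0.64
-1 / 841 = -0.00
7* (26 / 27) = 182 / 27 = 6.74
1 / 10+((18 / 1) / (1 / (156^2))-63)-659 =4373261 / 10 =437326.10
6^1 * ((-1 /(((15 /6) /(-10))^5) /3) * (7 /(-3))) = -14336 /3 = -4778.67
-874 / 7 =-124.86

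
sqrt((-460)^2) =460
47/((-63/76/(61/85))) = -40.69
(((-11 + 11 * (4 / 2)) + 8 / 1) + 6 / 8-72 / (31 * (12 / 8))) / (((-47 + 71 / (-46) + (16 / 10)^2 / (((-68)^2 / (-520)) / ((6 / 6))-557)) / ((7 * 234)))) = -7819166271735 / 12732334477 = -614.12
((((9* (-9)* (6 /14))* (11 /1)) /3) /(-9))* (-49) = -693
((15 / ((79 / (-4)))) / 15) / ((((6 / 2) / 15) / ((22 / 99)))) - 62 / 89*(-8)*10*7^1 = 24682360 / 63279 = 390.06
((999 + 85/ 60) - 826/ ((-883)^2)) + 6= 9416294141/ 9356268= 1006.42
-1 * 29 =-29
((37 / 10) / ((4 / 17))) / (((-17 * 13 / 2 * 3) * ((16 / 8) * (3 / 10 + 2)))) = -37 / 3588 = -0.01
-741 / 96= -247 / 32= -7.72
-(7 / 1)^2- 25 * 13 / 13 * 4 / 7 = -443 / 7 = -63.29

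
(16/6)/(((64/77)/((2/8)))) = 77/96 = 0.80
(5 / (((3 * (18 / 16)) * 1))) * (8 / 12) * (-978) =-26080 / 27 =-965.93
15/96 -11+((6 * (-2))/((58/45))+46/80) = -90847/4640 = -19.58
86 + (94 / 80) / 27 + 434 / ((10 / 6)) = 374159 / 1080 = 346.44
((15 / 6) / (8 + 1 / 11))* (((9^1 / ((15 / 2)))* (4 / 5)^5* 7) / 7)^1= 33792 / 278125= 0.12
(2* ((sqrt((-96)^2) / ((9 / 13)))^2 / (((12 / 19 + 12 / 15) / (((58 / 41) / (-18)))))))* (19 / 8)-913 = -334627001 / 56457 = -5927.11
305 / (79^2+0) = 305 / 6241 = 0.05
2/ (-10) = -1/ 5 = -0.20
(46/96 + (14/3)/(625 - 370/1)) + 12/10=20777/12240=1.70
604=604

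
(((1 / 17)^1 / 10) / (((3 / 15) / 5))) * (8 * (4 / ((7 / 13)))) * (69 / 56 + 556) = 4056650 / 833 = 4869.93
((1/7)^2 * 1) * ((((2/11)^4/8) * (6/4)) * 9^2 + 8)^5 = 22274297911956187657035851/32964749751695440450849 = 675.70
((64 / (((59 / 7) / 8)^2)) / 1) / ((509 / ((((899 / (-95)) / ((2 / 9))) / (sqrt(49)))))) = -115992576 / 168323755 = -0.69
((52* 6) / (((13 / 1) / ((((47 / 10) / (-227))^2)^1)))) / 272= 6627 / 175198600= 0.00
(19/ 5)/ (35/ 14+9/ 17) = 646/ 515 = 1.25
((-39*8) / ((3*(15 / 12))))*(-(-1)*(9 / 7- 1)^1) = -832 / 35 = -23.77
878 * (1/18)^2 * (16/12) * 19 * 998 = 16648636/243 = 68512.91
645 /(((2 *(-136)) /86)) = -27735 /136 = -203.93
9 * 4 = 36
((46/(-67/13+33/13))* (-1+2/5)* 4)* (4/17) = 14352/1445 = 9.93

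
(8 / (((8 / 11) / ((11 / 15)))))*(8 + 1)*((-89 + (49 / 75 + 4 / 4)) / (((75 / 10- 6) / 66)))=-34877524 / 125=-279020.19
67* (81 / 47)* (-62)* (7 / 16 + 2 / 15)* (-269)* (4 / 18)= 229631043 / 940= 244288.34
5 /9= 0.56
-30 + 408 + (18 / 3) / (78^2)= 383293 / 1014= 378.00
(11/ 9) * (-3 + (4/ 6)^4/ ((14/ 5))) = -18271/ 5103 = -3.58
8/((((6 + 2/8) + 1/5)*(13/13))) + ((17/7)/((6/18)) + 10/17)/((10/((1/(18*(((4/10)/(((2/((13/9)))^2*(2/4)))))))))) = 13958897/10377276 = 1.35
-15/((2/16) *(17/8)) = -960/17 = -56.47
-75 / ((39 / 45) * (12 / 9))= -3375 / 52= -64.90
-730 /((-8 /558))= 101835 /2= 50917.50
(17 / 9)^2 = 289 / 81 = 3.57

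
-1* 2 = -2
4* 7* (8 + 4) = 336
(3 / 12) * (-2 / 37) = -1 / 74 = -0.01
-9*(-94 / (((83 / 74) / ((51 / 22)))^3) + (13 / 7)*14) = 5506333404840 / 761048497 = 7235.19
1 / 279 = 0.00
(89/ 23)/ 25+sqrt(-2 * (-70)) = 89/ 575+2 * sqrt(35) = 11.99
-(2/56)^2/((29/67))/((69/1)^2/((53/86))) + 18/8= 20945616025/9309164256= 2.25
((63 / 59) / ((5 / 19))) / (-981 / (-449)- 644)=-537453 / 85011625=-0.01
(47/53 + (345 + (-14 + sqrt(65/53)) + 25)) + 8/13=358.61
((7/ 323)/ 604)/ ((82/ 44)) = 77/ 3999386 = 0.00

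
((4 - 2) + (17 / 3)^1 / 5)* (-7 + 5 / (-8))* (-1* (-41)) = -117547 / 120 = -979.56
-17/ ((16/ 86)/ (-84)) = 15351/ 2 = 7675.50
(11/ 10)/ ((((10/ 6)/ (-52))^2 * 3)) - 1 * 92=33116/ 125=264.93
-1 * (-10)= 10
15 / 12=5 / 4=1.25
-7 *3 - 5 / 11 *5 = -256 / 11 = -23.27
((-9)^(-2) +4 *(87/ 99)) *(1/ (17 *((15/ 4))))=12572/ 227205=0.06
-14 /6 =-7 /3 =-2.33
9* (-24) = -216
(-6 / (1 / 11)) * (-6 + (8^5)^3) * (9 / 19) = -20899517020762644 / 19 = -1099974580040139.16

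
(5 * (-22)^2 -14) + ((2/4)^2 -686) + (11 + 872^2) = 3048461/4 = 762115.25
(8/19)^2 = 64/361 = 0.18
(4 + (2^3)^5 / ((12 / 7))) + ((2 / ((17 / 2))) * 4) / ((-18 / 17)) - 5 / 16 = 2752915 / 144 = 19117.47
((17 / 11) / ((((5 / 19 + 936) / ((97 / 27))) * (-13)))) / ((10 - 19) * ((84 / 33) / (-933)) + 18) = -9743941 / 385013766618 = -0.00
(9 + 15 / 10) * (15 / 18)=35 / 4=8.75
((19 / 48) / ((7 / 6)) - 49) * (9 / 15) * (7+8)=-24525 / 56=-437.95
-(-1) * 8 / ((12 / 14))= 28 / 3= 9.33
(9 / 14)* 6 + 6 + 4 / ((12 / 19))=340 / 21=16.19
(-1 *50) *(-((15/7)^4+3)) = 2891400/2401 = 1204.25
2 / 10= 0.20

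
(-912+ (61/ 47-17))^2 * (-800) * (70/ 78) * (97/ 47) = -132396949776000/ 103823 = -1275217916.80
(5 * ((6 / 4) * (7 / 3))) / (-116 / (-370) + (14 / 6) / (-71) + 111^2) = 1379175 / 971040128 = 0.00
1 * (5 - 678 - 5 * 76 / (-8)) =-1251 / 2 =-625.50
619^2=383161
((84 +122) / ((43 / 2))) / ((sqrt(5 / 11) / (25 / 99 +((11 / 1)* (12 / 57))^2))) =82683868* sqrt(55) / 7683885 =79.80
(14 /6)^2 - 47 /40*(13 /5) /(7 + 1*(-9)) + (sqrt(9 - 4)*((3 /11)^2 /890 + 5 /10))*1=26927*sqrt(5) /53845 + 25099 /3600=8.09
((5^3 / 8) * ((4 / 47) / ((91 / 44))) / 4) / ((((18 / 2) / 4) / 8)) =22000 / 38493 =0.57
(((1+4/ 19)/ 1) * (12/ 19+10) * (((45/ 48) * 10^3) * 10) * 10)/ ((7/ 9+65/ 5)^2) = 8820140625/ 1387684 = 6356.02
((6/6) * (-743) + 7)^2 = 541696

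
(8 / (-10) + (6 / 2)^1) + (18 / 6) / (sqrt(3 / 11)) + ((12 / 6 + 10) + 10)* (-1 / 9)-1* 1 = -56 / 45 + sqrt(33) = 4.50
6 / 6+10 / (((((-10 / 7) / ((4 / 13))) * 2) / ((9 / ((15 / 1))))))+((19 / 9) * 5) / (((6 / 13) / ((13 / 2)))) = 1046059 / 7020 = 149.01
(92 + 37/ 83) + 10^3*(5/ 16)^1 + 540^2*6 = 290500821/ 166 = 1750004.95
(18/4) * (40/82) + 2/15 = 1432/615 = 2.33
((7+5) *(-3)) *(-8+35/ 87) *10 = 79320/ 29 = 2735.17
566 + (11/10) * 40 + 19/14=8559/14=611.36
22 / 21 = 1.05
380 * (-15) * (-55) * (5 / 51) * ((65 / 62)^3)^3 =2705493614449462890625 / 57532617821620096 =47025.39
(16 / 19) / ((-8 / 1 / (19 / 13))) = -2 / 13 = -0.15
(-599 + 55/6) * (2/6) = -3539/18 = -196.61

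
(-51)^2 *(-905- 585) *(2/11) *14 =-108513720/11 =-9864883.64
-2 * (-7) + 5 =19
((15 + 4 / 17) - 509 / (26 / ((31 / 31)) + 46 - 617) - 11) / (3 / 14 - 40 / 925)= 24808574 / 820879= 30.22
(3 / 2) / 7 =3 / 14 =0.21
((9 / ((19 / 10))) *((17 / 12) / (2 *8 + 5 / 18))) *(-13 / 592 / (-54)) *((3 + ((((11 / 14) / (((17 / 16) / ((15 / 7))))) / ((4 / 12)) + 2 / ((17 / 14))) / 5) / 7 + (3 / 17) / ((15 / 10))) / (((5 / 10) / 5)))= 6254755 / 1130412752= 0.01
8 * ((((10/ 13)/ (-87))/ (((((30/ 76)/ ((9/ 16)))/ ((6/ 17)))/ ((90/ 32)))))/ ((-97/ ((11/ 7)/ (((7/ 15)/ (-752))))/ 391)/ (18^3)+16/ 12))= -10672705216800/ 142225067906441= -0.08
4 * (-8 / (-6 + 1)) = 32 / 5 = 6.40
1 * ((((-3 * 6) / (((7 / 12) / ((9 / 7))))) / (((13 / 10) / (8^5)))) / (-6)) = 106168320 / 637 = 166669.26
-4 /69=-0.06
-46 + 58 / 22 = -477 / 11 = -43.36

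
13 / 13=1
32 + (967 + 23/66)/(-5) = -161.47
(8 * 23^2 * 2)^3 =606355001344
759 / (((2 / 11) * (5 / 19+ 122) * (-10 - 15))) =-6897 / 5050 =-1.37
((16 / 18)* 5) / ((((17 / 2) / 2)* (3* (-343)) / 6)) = -320 / 52479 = -0.01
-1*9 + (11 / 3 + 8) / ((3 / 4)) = 59 / 9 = 6.56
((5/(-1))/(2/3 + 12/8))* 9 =-270/13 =-20.77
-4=-4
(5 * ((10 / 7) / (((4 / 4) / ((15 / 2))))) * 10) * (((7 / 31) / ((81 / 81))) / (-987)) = -1250 / 10199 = -0.12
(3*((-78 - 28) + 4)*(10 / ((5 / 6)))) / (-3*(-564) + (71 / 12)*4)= -11016 / 5147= -2.14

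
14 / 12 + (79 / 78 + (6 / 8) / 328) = 111637 / 51168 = 2.18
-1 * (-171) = 171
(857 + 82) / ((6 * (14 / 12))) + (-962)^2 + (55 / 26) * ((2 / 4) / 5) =336910521 / 364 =925578.35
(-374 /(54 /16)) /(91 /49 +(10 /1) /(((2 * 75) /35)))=-238 /9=-26.44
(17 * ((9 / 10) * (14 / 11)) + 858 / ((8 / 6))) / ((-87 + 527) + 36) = 72927 / 52360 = 1.39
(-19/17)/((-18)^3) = 19/99144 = 0.00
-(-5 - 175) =180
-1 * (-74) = 74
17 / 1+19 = 36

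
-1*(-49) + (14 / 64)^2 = 50225 / 1024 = 49.05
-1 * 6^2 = -36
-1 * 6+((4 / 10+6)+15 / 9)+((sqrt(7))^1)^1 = 31 / 15+sqrt(7) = 4.71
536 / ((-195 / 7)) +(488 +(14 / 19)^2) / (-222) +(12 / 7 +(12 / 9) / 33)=-11844987634 / 601666065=-19.69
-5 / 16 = -0.31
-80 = -80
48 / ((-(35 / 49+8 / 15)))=-5040 / 131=-38.47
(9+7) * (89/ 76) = 356/ 19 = 18.74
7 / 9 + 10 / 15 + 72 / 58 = 701 / 261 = 2.69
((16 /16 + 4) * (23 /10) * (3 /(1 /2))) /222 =23 /74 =0.31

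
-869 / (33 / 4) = -105.33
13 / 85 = 0.15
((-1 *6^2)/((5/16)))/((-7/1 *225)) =64/875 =0.07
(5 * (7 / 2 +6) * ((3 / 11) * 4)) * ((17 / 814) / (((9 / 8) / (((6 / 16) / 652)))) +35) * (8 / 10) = 1058802683 / 729751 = 1450.91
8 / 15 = 0.53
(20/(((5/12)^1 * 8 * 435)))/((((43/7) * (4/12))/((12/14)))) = 36/6235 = 0.01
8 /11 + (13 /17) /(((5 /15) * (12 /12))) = 565 /187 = 3.02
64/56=8/7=1.14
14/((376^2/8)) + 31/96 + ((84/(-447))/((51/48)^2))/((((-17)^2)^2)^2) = 20620398057814178195/63700439845217693664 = 0.32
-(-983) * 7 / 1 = 6881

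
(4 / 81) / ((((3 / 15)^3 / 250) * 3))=125000 / 243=514.40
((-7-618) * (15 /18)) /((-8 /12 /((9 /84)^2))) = 28125 /3136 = 8.97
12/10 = 6/5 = 1.20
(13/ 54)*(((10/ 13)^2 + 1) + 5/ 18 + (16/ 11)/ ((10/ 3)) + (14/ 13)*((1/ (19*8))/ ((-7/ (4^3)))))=7124147/ 13204620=0.54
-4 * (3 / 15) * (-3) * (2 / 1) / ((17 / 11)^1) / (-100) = -66 / 2125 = -0.03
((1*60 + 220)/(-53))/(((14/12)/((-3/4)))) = 180/53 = 3.40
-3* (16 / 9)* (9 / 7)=-48 / 7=-6.86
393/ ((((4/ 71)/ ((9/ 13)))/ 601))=150927327/ 52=2902448.60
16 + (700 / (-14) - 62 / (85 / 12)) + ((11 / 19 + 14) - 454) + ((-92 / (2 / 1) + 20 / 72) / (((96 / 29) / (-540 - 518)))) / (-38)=-866.73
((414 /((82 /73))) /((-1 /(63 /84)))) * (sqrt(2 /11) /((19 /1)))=-6.20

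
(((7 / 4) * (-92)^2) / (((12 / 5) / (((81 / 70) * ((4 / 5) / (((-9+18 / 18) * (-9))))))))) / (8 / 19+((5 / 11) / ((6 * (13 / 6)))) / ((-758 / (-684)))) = 1634202141 / 9321320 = 175.32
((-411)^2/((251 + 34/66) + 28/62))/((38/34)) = 2937705111/4897478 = 599.84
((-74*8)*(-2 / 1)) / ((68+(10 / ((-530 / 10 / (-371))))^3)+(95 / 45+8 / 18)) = 0.00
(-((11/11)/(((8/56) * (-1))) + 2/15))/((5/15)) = 103/5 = 20.60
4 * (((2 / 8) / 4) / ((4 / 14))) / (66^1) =7 / 528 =0.01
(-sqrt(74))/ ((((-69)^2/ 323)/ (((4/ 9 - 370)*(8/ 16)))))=537149*sqrt(74)/ 42849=107.84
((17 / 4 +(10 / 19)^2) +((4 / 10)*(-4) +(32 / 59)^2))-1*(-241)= 6137966873 / 25132820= 244.22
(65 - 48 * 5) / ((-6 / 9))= 525 / 2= 262.50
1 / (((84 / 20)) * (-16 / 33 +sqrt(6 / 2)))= 880 / 21077 +1815 * sqrt(3) / 21077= 0.19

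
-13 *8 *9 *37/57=-11544/19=-607.58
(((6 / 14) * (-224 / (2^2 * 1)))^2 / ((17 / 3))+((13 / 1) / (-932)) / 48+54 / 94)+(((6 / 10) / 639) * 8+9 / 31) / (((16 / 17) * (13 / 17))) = 174949130941387 / 1704574838720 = 102.64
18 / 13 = 1.38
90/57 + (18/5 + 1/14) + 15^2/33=176563/14630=12.07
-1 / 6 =-0.17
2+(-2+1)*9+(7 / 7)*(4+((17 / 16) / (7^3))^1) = -16447 / 5488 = -3.00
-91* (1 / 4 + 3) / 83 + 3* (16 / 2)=6785 / 332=20.44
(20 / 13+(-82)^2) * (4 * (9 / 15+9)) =16786944 / 65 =258260.68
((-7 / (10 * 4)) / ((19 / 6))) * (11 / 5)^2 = -2541 / 9500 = -0.27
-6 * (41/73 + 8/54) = -2798/657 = -4.26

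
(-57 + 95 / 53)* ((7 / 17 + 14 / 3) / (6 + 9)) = -18.69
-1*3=-3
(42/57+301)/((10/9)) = 51597/190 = 271.56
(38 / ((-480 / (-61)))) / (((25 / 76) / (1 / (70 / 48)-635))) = -488888221 / 52500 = -9312.16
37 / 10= 3.70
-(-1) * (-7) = -7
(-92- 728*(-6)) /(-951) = -4276 /951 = -4.50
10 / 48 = 5 / 24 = 0.21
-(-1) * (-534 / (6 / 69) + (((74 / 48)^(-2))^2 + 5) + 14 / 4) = -6132.32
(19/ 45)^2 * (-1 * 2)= -722/ 2025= -0.36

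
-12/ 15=-4/ 5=-0.80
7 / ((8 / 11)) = 77 / 8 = 9.62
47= 47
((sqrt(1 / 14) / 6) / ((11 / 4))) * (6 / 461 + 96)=14754 * sqrt(14) / 35497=1.56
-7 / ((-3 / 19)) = 133 / 3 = 44.33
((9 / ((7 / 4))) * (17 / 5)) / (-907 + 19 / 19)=-102 / 5285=-0.02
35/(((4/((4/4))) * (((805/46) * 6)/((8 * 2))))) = 4/3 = 1.33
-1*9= -9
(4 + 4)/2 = 4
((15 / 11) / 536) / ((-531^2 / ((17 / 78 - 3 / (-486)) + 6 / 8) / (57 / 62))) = -35435 / 4385219881536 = -0.00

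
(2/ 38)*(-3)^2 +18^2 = 6165/ 19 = 324.47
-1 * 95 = -95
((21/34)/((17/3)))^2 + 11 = 3678893/334084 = 11.01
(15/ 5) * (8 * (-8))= -192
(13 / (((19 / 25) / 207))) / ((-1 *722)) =-67275 / 13718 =-4.90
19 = 19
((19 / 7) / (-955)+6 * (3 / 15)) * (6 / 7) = 48018 / 46795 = 1.03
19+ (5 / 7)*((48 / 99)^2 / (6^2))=1303853 / 68607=19.00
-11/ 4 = -2.75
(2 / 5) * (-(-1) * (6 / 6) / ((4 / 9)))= 9 / 10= 0.90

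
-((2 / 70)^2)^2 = -1 / 1500625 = -0.00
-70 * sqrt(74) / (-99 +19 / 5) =25 * sqrt(74) / 34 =6.33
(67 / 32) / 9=67 / 288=0.23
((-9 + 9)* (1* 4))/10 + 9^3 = 729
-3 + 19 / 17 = -32 / 17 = -1.88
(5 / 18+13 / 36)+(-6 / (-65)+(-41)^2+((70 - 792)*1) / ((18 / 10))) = 2996651 / 2340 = 1280.62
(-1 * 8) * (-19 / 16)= 19 / 2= 9.50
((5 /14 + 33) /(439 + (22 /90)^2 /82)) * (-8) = -310181400 /510272497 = -0.61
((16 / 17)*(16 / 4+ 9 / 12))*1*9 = 684 / 17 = 40.24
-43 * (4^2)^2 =-11008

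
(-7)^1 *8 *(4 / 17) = -13.18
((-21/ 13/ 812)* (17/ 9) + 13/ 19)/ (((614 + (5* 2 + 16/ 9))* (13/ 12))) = 526401/ 524446208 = 0.00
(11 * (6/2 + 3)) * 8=528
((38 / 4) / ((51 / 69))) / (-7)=-437 / 238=-1.84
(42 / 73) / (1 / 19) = 798 / 73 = 10.93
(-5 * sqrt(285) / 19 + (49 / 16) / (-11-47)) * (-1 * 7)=343 / 928 + 35 * sqrt(285) / 19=31.47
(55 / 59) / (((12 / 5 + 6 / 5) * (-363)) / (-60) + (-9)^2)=2750 / 303201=0.01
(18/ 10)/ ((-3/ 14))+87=393/ 5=78.60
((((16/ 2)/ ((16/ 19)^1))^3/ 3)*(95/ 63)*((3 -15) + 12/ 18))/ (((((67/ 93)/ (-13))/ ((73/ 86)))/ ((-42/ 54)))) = -325882647415/ 5600664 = -58186.43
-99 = -99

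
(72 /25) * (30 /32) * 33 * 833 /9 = 82467 /10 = 8246.70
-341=-341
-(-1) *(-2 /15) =-2 /15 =-0.13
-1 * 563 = -563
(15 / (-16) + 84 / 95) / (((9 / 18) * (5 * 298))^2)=-81 / 843638000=-0.00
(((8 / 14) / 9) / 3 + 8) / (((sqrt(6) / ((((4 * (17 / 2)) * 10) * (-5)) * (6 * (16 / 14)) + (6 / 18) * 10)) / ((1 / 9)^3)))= -185505340 * sqrt(6) / 8680203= -52.35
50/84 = 25/42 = 0.60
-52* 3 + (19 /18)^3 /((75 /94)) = -33794827 /218700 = -154.53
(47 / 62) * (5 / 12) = 235 / 744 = 0.32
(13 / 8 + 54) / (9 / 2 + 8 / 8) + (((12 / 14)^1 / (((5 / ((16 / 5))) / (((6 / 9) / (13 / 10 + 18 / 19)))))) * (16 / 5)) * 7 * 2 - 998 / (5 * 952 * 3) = 103808009 / 5988675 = 17.33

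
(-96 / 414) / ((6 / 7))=-56 / 207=-0.27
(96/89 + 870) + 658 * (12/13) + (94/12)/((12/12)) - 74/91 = 5552737/3738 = 1485.48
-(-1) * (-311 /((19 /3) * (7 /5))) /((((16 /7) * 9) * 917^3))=-1555 /703238834256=-0.00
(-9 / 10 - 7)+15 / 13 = -6.75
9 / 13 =0.69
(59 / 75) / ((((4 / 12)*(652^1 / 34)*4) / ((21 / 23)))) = 21063 / 749800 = 0.03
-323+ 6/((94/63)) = -318.98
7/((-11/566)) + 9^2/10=-38729/110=-352.08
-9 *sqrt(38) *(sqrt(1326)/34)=-9 *sqrt(12597)/17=-59.42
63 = 63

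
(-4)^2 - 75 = -59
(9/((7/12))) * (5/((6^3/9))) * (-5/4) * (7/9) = -25/8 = -3.12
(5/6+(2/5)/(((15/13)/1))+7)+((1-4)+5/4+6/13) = 8959/1300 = 6.89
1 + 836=837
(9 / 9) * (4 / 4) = 1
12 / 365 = 0.03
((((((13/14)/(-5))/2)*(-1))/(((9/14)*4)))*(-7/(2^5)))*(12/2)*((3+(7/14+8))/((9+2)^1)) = -2093/42240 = -0.05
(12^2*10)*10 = 14400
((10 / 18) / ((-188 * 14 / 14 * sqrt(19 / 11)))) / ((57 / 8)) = -10 * sqrt(209) / 458109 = -0.00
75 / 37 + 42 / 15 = 893 / 185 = 4.83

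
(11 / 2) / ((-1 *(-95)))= 0.06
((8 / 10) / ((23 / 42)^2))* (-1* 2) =-14112 / 2645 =-5.34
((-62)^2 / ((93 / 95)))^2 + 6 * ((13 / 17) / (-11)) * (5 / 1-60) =2359066310 / 153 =15418734.05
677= 677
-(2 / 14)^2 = -1 / 49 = -0.02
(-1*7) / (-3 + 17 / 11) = 77 / 16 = 4.81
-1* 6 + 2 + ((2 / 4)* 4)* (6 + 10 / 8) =21 / 2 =10.50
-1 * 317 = -317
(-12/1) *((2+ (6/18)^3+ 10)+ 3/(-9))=-1264/9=-140.44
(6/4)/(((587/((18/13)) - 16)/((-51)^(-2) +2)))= 15609/2122127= 0.01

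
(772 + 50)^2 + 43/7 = 4729831/7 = 675690.14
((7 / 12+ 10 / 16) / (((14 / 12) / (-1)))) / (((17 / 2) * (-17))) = 0.01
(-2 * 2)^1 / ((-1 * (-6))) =-2 / 3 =-0.67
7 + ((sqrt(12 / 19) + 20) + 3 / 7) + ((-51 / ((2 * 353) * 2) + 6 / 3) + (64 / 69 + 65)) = 2 * sqrt(57) / 19 + 65007851 / 681996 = 96.11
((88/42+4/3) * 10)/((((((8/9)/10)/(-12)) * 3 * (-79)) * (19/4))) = 43200/10507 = 4.11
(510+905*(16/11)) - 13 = 19947/11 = 1813.36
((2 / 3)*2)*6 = 8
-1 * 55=-55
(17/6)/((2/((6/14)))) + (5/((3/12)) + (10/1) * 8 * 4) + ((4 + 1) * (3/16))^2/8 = 4884519/14336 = 340.72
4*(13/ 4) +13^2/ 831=10972/ 831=13.20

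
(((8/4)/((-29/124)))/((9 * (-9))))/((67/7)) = 1736/157383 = 0.01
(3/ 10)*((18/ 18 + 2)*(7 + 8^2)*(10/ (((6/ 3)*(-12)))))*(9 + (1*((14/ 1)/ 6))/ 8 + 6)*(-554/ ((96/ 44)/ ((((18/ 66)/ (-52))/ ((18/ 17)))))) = -122702413/ 239616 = -512.08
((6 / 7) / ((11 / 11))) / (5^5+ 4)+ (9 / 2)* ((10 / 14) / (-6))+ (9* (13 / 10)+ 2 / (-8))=398436 / 36505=10.91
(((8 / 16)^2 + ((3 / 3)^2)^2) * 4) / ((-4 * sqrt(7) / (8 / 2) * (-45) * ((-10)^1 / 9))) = -sqrt(7) / 70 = -0.04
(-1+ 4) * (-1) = -3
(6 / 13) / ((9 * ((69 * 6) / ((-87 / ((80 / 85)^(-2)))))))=-7424 / 777699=-0.01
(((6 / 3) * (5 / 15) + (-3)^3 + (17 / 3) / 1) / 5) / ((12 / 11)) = -341 / 90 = -3.79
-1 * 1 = -1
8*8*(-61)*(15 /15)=-3904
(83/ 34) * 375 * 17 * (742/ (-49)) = -1649625/ 7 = -235660.71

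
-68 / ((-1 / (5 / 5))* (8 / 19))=323 / 2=161.50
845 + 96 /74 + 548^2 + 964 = 11178229 /37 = 302114.30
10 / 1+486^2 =236206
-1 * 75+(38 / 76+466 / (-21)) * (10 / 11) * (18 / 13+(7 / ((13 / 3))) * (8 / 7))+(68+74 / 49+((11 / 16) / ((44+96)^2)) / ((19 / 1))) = -58958609627 / 852051200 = -69.20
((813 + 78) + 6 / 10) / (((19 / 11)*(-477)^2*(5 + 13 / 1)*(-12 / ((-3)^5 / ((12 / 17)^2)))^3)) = 591829054311 / 69954437120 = 8.46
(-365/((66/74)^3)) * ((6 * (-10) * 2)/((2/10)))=308679.27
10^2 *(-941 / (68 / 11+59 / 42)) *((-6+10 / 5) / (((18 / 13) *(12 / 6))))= 37677640 / 2103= 17916.14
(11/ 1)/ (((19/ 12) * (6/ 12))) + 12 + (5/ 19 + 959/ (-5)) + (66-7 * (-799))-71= 515124/ 95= 5422.36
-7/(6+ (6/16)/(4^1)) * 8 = -1792/195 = -9.19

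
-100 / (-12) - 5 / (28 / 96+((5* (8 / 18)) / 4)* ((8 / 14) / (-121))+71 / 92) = 3.62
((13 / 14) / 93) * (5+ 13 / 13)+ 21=21.06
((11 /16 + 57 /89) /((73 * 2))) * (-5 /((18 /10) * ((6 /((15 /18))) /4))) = -236375 /16840224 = -0.01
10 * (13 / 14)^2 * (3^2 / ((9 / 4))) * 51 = 86190 / 49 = 1758.98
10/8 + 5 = 25/4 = 6.25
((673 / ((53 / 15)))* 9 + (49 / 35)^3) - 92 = 10765554 / 6625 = 1624.99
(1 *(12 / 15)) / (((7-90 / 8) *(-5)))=16 / 425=0.04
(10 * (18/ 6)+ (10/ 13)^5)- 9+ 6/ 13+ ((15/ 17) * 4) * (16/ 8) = 181719983/ 6311981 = 28.79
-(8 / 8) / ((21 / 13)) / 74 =-13 / 1554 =-0.01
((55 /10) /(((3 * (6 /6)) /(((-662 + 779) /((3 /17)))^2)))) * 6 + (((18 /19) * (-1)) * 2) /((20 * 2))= 918699201 /190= 4835258.95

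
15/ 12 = 5/ 4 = 1.25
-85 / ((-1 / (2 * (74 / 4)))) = 3145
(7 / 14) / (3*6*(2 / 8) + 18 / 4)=1 / 18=0.06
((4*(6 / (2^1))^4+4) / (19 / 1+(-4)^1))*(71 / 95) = 23288 / 1425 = 16.34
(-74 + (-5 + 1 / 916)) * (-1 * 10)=789.99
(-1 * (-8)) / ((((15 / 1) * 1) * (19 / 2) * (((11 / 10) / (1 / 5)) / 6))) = 64 / 1045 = 0.06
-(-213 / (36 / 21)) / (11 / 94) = 1061.77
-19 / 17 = -1.12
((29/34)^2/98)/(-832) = -841/94255616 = -0.00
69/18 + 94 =587/6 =97.83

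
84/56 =1.50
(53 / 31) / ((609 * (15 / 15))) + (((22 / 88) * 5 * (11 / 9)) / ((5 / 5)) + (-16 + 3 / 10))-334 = -394385423 / 1132740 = -348.17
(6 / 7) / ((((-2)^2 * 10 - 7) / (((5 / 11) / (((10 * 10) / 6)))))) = 3 / 4235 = 0.00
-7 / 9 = -0.78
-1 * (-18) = 18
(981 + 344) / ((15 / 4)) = 1060 / 3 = 353.33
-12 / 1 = -12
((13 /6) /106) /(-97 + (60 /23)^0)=-13 /61056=-0.00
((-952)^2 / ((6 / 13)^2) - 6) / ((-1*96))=-19145645 / 432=-44318.62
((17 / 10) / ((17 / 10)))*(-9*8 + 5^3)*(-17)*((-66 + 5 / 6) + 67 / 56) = 9683047 / 168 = 57637.18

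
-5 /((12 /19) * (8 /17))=-1615 /96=-16.82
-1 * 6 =-6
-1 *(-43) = 43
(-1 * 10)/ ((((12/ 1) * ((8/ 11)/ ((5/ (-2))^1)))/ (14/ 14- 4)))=-8.59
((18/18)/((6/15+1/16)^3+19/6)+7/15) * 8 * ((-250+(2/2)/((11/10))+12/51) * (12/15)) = -1697975288576/1379388725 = -1230.96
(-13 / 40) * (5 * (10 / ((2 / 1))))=-65 / 8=-8.12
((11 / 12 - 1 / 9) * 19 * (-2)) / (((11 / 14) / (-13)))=50141 / 99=506.47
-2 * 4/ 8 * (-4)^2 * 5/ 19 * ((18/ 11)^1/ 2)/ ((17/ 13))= -9360/ 3553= -2.63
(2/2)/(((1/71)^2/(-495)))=-2495295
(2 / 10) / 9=1 / 45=0.02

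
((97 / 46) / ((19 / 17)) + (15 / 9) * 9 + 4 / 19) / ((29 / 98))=732207 / 12673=57.78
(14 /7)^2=4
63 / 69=0.91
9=9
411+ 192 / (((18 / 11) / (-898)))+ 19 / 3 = -104948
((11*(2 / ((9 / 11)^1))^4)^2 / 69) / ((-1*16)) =-414998793616 / 2970223749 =-139.72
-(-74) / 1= 74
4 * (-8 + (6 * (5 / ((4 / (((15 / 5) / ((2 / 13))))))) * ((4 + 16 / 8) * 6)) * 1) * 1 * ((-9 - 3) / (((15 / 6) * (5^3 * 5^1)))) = -504672 / 3125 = -161.50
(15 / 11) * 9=135 / 11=12.27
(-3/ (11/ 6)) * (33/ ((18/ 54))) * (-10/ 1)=1620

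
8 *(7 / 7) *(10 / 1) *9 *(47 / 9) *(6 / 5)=4512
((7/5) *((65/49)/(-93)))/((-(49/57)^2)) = 14079/521017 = 0.03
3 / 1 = 3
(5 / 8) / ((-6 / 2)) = -5 / 24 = -0.21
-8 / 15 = -0.53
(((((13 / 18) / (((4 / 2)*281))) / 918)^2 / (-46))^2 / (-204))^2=815730721 / 10306321278217840736382055917838498295748656659020801017437923311616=0.00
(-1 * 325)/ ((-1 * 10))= 65/ 2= 32.50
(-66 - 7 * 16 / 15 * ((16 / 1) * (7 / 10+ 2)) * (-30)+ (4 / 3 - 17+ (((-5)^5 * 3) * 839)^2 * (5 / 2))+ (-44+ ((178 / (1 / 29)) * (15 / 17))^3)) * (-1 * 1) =-22810758898104248417 / 147390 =-154764630559089.82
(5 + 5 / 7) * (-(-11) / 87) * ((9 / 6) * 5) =1100 / 203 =5.42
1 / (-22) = -1 / 22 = -0.05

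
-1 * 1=-1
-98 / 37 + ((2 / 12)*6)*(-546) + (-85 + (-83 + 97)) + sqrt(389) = -22927 / 37 + sqrt(389) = -599.93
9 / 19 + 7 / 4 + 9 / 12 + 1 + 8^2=2583 / 38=67.97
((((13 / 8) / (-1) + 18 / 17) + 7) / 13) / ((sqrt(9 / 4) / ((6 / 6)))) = 875 / 2652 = 0.33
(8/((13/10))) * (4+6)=800/13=61.54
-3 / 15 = -1 / 5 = -0.20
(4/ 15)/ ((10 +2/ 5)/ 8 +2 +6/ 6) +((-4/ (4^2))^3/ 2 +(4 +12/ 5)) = 532859/ 82560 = 6.45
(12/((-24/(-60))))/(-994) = -15/497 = -0.03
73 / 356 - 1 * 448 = -159415 / 356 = -447.79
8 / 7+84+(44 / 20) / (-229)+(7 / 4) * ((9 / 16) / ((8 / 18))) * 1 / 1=179224313 / 2051840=87.35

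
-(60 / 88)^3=-3375 / 10648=-0.32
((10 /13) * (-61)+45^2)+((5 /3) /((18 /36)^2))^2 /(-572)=1978.00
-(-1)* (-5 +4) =-1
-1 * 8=-8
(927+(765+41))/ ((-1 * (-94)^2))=-0.20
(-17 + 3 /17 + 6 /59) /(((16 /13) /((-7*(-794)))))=-151480511 /2006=-75513.71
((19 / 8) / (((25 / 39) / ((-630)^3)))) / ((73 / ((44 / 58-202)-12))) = 5729006850840 / 2117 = 2706191238.00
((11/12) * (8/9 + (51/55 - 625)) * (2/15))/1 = -154238/2025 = -76.17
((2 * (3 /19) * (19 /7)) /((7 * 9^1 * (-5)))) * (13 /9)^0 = -2 /735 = -0.00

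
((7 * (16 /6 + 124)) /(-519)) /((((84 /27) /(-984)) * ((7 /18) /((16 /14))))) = 13461120 /8477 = 1587.96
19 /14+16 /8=47 /14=3.36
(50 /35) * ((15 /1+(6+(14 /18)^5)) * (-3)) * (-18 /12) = 897740 /6561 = 136.83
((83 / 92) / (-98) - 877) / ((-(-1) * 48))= -2635705 / 144256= -18.27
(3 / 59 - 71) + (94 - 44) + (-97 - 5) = -7254 / 59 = -122.95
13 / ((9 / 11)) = 143 / 9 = 15.89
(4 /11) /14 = 2 /77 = 0.03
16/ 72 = 2/ 9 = 0.22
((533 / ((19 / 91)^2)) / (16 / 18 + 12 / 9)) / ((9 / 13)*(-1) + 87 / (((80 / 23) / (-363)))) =-229516196 / 378786831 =-0.61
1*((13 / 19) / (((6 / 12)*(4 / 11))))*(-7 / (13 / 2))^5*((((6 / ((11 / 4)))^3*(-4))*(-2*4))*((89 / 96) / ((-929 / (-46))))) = -5073065754624 / 60999755531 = -83.17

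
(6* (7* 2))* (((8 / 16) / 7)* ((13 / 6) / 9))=13 / 9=1.44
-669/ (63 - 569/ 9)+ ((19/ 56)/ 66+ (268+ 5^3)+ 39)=3442.51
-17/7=-2.43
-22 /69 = -0.32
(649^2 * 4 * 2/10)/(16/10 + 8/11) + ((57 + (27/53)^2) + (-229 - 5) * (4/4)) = 12998802851/89888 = 144611.10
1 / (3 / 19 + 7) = 19 / 136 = 0.14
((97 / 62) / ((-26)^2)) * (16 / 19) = 194 / 99541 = 0.00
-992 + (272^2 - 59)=72933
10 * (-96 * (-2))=1920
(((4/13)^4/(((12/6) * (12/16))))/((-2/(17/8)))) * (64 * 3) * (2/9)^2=-139264/2313441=-0.06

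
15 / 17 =0.88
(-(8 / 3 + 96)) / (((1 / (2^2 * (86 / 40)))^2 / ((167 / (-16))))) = 11424971 / 150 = 76166.47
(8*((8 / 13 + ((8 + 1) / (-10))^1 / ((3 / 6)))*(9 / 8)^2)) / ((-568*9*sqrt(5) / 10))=693*sqrt(5) / 147680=0.01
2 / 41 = 0.05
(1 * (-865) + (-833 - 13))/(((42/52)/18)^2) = -41638896/49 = -849773.39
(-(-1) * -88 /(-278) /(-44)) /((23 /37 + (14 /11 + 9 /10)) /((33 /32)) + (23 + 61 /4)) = -89540 /509786531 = -0.00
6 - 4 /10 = 28 /5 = 5.60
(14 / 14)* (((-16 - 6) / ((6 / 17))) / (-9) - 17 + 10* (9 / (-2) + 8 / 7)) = -8249 / 189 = -43.65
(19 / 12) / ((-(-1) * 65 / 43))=817 / 780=1.05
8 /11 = 0.73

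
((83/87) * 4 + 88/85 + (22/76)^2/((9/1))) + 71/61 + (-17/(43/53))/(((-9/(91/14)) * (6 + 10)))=520634688917/74691708640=6.97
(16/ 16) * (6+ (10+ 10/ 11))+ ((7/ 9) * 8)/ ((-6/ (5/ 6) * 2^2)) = 29747/ 1782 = 16.69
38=38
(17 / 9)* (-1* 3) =-17 / 3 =-5.67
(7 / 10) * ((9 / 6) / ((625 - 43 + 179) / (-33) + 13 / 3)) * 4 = -231 / 1030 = -0.22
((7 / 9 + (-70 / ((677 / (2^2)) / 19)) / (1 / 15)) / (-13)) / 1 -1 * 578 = -45069341 / 79209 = -568.99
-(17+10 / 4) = -39 / 2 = -19.50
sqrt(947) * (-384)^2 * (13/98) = 958464 * sqrt(947)/49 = 601942.09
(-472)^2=222784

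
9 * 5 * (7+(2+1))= 450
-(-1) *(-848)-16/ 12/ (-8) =-5087/ 6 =-847.83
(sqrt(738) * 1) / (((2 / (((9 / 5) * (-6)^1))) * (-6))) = 27 * sqrt(82) / 10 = 24.45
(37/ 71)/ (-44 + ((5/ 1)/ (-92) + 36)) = -3404/ 52611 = -0.06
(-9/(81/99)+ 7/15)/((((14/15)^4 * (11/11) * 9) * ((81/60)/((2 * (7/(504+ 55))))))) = -49375/1725633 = -0.03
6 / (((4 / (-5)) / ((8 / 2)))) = -30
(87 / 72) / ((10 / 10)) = 29 / 24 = 1.21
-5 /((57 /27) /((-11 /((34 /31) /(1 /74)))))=0.32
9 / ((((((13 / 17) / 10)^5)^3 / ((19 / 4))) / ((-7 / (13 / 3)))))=-2569740294492937128165750000000000000 / 665416609183179841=-3861851746753624749.44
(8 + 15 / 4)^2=2209 / 16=138.06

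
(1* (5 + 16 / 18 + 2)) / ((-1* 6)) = -1.31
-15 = -15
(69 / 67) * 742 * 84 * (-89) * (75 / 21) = -1366986600 / 67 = -20402785.07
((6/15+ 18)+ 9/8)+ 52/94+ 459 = 479.08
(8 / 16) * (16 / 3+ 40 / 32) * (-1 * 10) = -395 / 12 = -32.92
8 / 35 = 0.23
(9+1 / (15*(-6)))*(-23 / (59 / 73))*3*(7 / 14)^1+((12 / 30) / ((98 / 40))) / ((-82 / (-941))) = -2715522239 / 7111860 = -381.83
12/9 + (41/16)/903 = 6435/4816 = 1.34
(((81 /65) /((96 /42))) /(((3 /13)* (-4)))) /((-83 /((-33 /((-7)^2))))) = -891 /185920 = -0.00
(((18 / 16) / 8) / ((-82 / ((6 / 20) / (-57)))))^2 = 81 / 994248294400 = 0.00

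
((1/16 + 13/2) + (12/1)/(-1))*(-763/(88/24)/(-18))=-22127/352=-62.86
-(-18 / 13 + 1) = 5 / 13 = 0.38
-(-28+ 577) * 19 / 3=-3477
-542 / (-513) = 542 / 513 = 1.06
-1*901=-901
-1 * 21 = -21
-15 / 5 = -3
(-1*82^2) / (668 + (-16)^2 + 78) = -3362 / 501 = -6.71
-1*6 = -6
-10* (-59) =590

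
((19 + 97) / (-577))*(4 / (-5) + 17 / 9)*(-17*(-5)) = -96628 / 5193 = -18.61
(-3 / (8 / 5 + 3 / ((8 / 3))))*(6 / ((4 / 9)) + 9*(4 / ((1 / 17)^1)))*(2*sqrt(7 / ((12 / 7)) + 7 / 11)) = -25020*sqrt(20559) / 1199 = -2992.05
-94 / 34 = -47 / 17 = -2.76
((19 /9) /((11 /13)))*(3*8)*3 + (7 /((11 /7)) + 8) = 192.09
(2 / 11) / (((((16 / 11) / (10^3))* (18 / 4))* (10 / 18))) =50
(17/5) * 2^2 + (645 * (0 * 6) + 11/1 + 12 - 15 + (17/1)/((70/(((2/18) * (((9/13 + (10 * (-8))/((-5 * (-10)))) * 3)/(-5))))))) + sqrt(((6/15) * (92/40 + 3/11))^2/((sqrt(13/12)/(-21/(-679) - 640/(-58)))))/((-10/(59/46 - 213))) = 1475203/68250 + 2756137 * 13^(3/4) * sqrt(175120502) * 3^(1/4)/4625978500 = 92.65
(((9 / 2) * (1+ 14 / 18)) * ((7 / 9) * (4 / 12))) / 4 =14 / 27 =0.52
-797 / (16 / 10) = -3985 / 8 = -498.12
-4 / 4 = -1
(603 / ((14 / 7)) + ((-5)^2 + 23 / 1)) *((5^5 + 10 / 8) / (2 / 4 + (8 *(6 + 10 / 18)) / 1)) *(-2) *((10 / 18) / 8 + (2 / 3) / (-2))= 166078905 / 15248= 10891.85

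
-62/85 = -0.73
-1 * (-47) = 47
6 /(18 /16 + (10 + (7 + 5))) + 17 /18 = 4009 /3330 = 1.20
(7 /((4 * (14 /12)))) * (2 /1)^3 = 12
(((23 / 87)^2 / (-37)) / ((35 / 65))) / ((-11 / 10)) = 68770 / 21564081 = 0.00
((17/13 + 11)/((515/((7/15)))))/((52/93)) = 1736/87035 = 0.02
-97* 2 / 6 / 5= -97 / 15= -6.47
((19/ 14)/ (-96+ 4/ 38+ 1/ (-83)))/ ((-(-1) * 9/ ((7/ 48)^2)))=-209741/ 6272432640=-0.00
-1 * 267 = -267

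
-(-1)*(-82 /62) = -41 /31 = -1.32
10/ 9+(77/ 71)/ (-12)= 2609/ 2556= 1.02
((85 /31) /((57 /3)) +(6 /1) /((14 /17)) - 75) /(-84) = 278591 /346332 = 0.80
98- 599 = -501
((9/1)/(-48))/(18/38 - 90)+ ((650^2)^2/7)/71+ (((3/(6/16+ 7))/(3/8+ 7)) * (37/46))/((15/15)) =359167505.08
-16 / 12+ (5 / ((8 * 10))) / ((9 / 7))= -185 / 144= -1.28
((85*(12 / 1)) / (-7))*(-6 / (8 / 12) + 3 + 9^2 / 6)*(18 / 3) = -45900 / 7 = -6557.14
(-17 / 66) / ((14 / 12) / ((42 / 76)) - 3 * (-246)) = -51 / 146542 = -0.00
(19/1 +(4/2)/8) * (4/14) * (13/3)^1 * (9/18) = 143/12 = 11.92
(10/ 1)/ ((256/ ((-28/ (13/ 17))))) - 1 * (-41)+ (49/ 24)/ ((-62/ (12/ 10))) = 2548907/ 64480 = 39.53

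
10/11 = 0.91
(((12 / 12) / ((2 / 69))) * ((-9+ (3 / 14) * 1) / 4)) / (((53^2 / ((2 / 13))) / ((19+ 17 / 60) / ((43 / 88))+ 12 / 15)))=-0.17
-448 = -448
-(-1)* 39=39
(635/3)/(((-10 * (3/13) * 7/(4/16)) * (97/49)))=-11557/6984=-1.65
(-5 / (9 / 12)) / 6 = -10 / 9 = -1.11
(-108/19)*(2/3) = -72/19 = -3.79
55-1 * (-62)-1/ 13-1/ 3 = 4547/ 39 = 116.59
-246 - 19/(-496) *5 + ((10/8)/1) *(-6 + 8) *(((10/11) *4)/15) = -4013473/16368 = -245.20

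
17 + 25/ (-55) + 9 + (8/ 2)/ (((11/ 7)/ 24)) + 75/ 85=16366/ 187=87.52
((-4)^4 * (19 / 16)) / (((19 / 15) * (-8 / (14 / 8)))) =-105 / 2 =-52.50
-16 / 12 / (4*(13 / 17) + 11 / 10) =-0.32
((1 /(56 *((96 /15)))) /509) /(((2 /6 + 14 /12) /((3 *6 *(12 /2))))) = 45 /114016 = 0.00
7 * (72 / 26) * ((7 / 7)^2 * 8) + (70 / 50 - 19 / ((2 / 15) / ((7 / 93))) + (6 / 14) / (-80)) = 32891903 / 225680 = 145.75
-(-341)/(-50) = -341/50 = -6.82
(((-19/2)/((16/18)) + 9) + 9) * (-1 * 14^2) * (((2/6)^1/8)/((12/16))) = -637/8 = -79.62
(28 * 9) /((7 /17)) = 612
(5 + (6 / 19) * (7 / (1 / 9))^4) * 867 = 81946985487 / 19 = 4312999236.16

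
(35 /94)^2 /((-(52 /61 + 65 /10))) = -74725 /3962946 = -0.02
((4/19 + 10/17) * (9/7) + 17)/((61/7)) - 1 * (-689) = 13616126/19703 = 691.07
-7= -7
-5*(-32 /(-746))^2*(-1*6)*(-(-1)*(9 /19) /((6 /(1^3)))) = 11520 /2643451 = 0.00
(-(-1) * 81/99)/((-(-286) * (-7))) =-9/22022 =-0.00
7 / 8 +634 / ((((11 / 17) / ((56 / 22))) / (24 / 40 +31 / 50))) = 73656471 / 24200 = 3043.66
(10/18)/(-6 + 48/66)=-55/522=-0.11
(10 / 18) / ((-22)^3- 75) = -5 / 96507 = -0.00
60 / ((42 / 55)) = 550 / 7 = 78.57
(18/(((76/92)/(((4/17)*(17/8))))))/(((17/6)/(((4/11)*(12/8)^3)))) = 16767/3553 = 4.72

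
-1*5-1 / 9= -46 / 9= -5.11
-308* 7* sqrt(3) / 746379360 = -539* sqrt(3) / 186594840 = -0.00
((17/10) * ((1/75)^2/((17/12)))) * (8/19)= 16/178125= 0.00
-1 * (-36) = 36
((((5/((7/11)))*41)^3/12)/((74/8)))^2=131485928426409390625/1449553329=90707893111.54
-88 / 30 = -44 / 15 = -2.93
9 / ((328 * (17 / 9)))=0.01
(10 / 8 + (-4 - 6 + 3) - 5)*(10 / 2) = -215 / 4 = -53.75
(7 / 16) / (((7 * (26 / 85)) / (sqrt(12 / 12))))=85 / 416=0.20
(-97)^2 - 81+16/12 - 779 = 25651/3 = 8550.33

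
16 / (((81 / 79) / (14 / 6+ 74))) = 289456 / 243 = 1191.18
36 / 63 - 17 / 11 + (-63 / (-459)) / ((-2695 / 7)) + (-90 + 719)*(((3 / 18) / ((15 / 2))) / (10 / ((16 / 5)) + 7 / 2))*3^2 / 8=1456087 / 1040655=1.40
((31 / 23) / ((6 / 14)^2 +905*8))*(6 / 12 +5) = 16709 / 16319374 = 0.00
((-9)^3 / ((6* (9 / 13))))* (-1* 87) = 30537 / 2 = 15268.50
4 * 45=180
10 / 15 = 2 / 3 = 0.67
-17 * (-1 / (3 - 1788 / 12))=-17 / 146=-0.12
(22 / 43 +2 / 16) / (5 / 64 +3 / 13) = 22776 / 11051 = 2.06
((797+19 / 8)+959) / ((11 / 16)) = 28134 / 11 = 2557.64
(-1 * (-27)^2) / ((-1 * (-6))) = -243 / 2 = -121.50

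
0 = 0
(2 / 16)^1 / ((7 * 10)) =0.00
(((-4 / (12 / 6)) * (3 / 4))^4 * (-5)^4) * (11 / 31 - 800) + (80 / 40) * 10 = -1254933205 / 496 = -2530107.27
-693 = -693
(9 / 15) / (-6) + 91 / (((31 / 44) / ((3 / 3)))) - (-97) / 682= 220292 / 1705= 129.20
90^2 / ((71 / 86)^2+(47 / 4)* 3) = 1198152 / 5315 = 225.43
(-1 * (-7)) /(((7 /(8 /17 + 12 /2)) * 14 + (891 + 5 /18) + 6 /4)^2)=1715175 /201980134084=0.00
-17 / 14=-1.21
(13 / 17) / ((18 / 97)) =4.12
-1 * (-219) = 219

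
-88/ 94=-44/ 47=-0.94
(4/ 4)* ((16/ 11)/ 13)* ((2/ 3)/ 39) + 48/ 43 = 804464/ 719433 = 1.12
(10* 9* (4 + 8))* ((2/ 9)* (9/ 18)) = 120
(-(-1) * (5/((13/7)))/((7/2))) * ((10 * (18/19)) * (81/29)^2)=11809800/207727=56.85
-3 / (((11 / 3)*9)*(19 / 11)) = -1 / 19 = -0.05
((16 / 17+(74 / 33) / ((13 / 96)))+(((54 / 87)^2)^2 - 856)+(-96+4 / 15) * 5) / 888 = -1698360191471 / 1145120473926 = -1.48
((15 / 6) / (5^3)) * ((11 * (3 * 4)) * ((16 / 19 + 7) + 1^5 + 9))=22374 / 475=47.10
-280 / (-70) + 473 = 477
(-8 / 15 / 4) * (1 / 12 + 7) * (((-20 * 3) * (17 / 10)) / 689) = 289 / 2067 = 0.14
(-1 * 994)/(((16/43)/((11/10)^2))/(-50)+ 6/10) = -1673.82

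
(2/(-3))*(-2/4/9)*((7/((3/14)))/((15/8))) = 784/1215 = 0.65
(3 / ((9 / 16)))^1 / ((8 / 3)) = 2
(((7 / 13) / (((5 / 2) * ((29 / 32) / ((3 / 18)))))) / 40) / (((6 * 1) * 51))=14 / 4326075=0.00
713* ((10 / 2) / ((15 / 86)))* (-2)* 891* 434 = -15807535128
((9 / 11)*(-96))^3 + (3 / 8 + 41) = -5159339791 / 10648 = -484536.04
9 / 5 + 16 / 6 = 67 / 15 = 4.47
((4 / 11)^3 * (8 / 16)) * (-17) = -544 / 1331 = -0.41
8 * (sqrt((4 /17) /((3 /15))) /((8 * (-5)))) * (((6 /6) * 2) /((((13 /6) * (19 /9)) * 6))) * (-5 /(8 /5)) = 45 * sqrt(85) /8398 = 0.05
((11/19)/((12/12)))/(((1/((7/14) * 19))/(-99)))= -1089/2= -544.50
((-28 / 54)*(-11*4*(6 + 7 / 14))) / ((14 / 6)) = 572 / 9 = 63.56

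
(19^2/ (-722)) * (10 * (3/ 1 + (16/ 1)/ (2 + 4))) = -85/ 3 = -28.33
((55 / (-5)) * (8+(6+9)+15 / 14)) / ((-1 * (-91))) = -3707 / 1274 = -2.91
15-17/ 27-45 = -827/ 27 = -30.63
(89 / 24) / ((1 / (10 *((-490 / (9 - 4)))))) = -21805 / 6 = -3634.17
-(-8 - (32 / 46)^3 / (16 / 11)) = 8.23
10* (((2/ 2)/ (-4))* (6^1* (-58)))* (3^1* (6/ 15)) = 1044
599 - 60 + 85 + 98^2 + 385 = 10613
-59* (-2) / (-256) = -59 / 128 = -0.46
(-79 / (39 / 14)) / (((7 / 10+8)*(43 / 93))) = -342860 / 48633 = -7.05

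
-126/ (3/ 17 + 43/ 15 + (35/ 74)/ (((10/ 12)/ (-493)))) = 1188810/ 2611303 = 0.46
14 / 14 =1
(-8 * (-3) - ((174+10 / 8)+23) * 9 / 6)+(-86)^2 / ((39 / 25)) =1393907 / 312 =4467.65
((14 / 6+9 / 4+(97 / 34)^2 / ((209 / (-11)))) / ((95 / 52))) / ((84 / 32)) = 0.87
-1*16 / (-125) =16 / 125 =0.13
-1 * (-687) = 687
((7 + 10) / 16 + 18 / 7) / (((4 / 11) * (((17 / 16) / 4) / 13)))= 489.08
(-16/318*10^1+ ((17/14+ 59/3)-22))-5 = -14741/2226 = -6.62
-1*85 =-85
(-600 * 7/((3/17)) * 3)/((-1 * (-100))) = -714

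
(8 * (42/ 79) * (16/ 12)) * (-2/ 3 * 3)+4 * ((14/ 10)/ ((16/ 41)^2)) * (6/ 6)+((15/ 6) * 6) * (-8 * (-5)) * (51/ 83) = 826926459/ 2098240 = 394.10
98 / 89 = 1.10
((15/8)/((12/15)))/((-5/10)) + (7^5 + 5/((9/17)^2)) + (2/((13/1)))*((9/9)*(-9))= 283362593/16848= 16818.77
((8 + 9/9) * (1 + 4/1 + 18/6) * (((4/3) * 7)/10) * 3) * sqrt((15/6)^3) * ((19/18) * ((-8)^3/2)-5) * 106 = -7351736 * sqrt(10) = -23248230.52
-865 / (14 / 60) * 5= -129750 / 7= -18535.71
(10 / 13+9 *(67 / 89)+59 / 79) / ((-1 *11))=-757854 / 1005433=-0.75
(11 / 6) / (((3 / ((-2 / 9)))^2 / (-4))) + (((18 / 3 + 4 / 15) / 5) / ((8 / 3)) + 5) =1187489 / 218700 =5.43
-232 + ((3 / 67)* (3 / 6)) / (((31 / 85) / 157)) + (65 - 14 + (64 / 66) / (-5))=-117586363 / 685410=-171.56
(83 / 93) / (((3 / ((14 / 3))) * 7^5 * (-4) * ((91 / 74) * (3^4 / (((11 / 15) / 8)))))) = -33781 / 1777564119240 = -0.00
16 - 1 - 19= -4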